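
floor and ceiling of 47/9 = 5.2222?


47/9 = 5.2222
floor = 5
ceil = 6

floor = 5, ceil = 6


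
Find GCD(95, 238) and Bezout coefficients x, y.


Tabular extended Euclidean (each row: r = 95*s + 238*t):
r=95, s=1, t=0
r=238, s=0, t=1
q=0: r=95, s=1, t=0   [95*(1) + 238*(0) = 95]
q=2: r=48, s=-2, t=1   [95*(-2) + 238*(1) = 48]
q=1: r=47, s=3, t=-1   [95*(3) + 238*(-1) = 47]
q=1: r=1, s=-5, t=2   [95*(-5) + 238*(2) = 1]
q=47: r=0, s=238, t=-95   [95*(238) + 238*(-95) = 0]
GCD = 1; from the row with r=1: x=-5, y=2
Check: 95*(-5) + 238*(2) = -475 + 476 = 1

GCD = 1, x = -5, y = 2


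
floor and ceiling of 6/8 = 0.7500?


6/8 = 0.7500
floor = 0
ceil = 1

floor = 0, ceil = 1


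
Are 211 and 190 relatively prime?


Euclidean algorithm:
211 = 1 * 190 + 21
190 = 9 * 21 + 1
21 = 21 * 1 + 0
GCD(211, 190) = 1

Yes, coprime (GCD = 1)


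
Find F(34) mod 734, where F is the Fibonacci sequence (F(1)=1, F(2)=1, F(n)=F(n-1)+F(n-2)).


F(k) mod 734 for k=1..34:
1, 1, 2, 3, 5, 8, 13, 21, 34, 55, 89, 144, 233, 377, 610, 253, 129, 382, 511, 159, 670, 95, 31, 126, 157, 283, 440, 723, 429, 418, 113, 531, 644, 441
F(34) mod 734 = 441


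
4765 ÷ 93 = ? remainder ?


4765 = 93 * 51 + 22
Check: 4743 + 22 = 4765

q = 51, r = 22


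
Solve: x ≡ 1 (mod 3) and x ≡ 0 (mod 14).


M = 3*14 = 42
M1 = M/3 = 14, M2 = M/14 = 3
M1^(-1) mod 3 = 2, M2^(-1) mod 14 = 5
x = 1*14*2 + 0*3*5 = 28
28 mod 42 = 28
Check: 28 mod 3 = 1 ✓, 28 mod 14 = 0 ✓

x ≡ 28 (mod 42)


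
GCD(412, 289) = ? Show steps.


412 = 1 * 289 + 123
289 = 2 * 123 + 43
123 = 2 * 43 + 37
43 = 1 * 37 + 6
37 = 6 * 6 + 1
6 = 6 * 1 + 0
GCD = 1


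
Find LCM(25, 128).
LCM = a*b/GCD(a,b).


GCD(25, 128) = 1
LCM = 25*128/1 = 3200/1 = 3200

LCM = 3200


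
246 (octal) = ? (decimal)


246 (base 8) = 166 (decimal)
166 (decimal) = 166 (base 10)


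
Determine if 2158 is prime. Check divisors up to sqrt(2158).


2158 / 2 = 1079 (exact division)
2158 is NOT prime.

No, 2158 is not prime


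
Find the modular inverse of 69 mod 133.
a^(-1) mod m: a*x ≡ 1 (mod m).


Use the extended Euclidean algorithm on (133, 69); each row r = 133*s + 69*t:
r=133, s=1, t=0
r=69, s=0, t=1
q=1: r=64, s=1, t=-1   [133*(1) + 69*(-1) = 64]
q=1: r=5, s=-1, t=2   [133*(-1) + 69*(2) = 5]
q=12: r=4, s=13, t=-25   [133*(13) + 69*(-25) = 4]
q=1: r=1, s=-14, t=27   [133*(-14) + 69*(27) = 1]
q=4: r=0, s=69, t=-133   [133*(69) + 69*(-133) = 0]
GCD = 1 with t = 27, so 69*(27) ≡ 1 (mod 133)
Inverse = 27 mod 133 = 27
Check: 69 * 27 = 1863 ≡ 1 (mod 133)

69^(-1) ≡ 27 (mod 133)


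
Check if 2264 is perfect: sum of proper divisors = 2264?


Proper divisors of 2264: 1, 2, 4, 8, 283, 566, 1132
Sum = 1 + 2 + 4 + 8 + 283 + 566 + 1132 = 1996

No, 2264 is not perfect (1996 ≠ 2264)


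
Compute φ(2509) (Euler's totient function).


2509 = 13 × 193
Prime factors: 13, 193
φ(2509) = 2509 × (1-1/13) × (1-1/193)
= 2509 × 12/13 × 192/193 = 2304

φ(2509) = 2304


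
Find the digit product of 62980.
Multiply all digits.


6 × 2 × 9 × 8 × 0 = 0


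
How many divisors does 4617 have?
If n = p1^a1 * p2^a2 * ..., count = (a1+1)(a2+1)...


4617 = 3^5 × 19^1
d(4617) = (5+1) × (1+1) = 12

12 divisors


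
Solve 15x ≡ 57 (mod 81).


GCD(15, 81) = 3 divides 57
Divide: 5x ≡ 19 (mod 27)
x ≡ 20 (mod 27)


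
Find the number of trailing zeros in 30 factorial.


floor(30/5) = 6
floor(30/25) = 1
Total = 7

7 trailing zeros


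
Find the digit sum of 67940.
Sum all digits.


6 + 7 + 9 + 4 + 0 = 26


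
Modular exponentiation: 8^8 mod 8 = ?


8^1 mod 8 = 0
8^2 mod 8 = 0
8^3 mod 8 = 0
8^4 mod 8 = 0
8^5 mod 8 = 0
8^6 mod 8 = 0
8^7 mod 8 = 0
8^8 mod 8 = 0


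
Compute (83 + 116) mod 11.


83 + 116 = 199
199 mod 11 = 1


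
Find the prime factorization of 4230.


4230 / 2 = 2115
2115 / 3 = 705
705 / 3 = 235
235 / 5 = 47
47 / 47 = 1
4230 = 2 × 3^2 × 5 × 47


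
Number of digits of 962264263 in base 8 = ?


962264263 in base 8 = 7126576307
Number of digits = 10

10 digits (base 8)


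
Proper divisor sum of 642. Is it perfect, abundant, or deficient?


Proper divisors: 1, 2, 3, 6, 107, 214, 321
Sum = 1 + 2 + 3 + 6 + 107 + 214 + 321 = 654
654 > 642 → abundant

s(642) = 654 (abundant)


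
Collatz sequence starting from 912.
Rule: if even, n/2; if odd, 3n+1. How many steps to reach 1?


912 → 456 → 228 → 114 → 57 → 172 → 86 → 43 → 130 → 65 → 196 → 98 → 49 → 148 → 74 → 37 → 112 → 56 → 28 → 14 → 7 → 22 → 11 → 34 → 17 → 52 → 26 → 13 → 40 → 20 → 10 → 5 → 16 → 8 → 4 → 2 → 1
Total steps = 36

36 steps


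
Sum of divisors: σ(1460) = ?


Divisors of 1460: 1, 2, 4, 5, 10, 20, 73, 146, 292, 365, 730, 1460
Sum = 1 + 2 + 4 + 5 + 10 + 20 + 73 + 146 + 292 + 365 + 730 + 1460 = 3108

σ(1460) = 3108


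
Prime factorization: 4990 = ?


4990 / 2 = 2495
2495 / 5 = 499
499 / 499 = 1
4990 = 2 × 5 × 499


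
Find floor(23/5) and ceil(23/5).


23/5 = 4.6000
floor = 4
ceil = 5

floor = 4, ceil = 5


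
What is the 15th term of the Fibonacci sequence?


Sequence: 1, 1, 2, 3, 5, 8, 13, 21, 34, 55, 89, 144, 233, 377, 610
F(15) = 610


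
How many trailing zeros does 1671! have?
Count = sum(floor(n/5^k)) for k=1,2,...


floor(1671/5) = 334
floor(1671/25) = 66
floor(1671/125) = 13
floor(1671/625) = 2
Total = 415

415 trailing zeros


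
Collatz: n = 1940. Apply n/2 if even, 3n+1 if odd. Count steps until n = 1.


1940 → 970 → 485 → 1456 → 728 → 364 → 182 → 91 → 274 → 137 → 412 → 206 → 103 → 310 → 155 → 466 → 233 → 700 → 350 → 175 → 526 → 263 → 790 → 395 → 1186 → 593 → 1780 → 890 → 445 → 1336 → 668 → 334 → 167 → 502 → 251 → 754 → 377 → 1132 → 566 → 283 → 850 → 425 → 1276 → 638 → 319 → 958 → 479 → 1438 → 719 → 2158 → 1079 → 3238 → 1619 → 4858 → 2429 → 7288 → 3644 → 1822 → 911 → 2734 → 1367 → 4102 → 2051 → 6154 → 3077 → 9232 → 4616 → 2308 → 1154 → 577 → 1732 → 866 → 433 → 1300 → 650 → 325 → 976 → 488 → 244 → 122 → 61 → 184 → 92 → 46 → 23 → 70 → 35 → 106 → 53 → 160 → 80 → 40 → 20 → 10 → 5 → 16 → 8 → 4 → 2 → 1
Total steps = 99

99 steps


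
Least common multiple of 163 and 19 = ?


GCD(163, 19) = 1
LCM = 163*19/1 = 3097/1 = 3097

LCM = 3097


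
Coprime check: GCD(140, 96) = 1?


Euclidean algorithm:
140 = 1 * 96 + 44
96 = 2 * 44 + 8
44 = 5 * 8 + 4
8 = 2 * 4 + 0
GCD(140, 96) = 4

No, not coprime (GCD = 4)


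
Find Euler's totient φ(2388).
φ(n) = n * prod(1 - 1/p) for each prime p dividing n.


2388 = 2^2 × 3 × 199
Prime factors: 2, 3, 199
φ(2388) = 2388 × (1-1/2) × (1-1/3) × (1-1/199)
= 2388 × 1/2 × 2/3 × 198/199 = 792

φ(2388) = 792


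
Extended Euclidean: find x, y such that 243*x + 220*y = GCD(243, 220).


Tabular extended Euclidean (each row: r = 243*s + 220*t):
r=243, s=1, t=0
r=220, s=0, t=1
q=1: r=23, s=1, t=-1   [243*(1) + 220*(-1) = 23]
q=9: r=13, s=-9, t=10   [243*(-9) + 220*(10) = 13]
q=1: r=10, s=10, t=-11   [243*(10) + 220*(-11) = 10]
q=1: r=3, s=-19, t=21   [243*(-19) + 220*(21) = 3]
q=3: r=1, s=67, t=-74   [243*(67) + 220*(-74) = 1]
q=3: r=0, s=-220, t=243   [243*(-220) + 220*(243) = 0]
GCD = 1; from the row with r=1: x=67, y=-74
Check: 243*(67) + 220*(-74) = 16281 - 16280 = 1

GCD = 1, x = 67, y = -74


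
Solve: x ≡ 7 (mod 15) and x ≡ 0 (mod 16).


M = 15*16 = 240
M1 = M/15 = 16, M2 = M/16 = 15
M1^(-1) mod 15 = 1, M2^(-1) mod 16 = 15
x = 7*16*1 + 0*15*15 = 112
112 mod 240 = 112
Check: 112 mod 15 = 7 ✓, 112 mod 16 = 0 ✓

x ≡ 112 (mod 240)


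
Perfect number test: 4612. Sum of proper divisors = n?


Proper divisors of 4612: 1, 2, 4, 1153, 2306
Sum = 1 + 2 + 4 + 1153 + 2306 = 3466

No, 4612 is not perfect (3466 ≠ 4612)


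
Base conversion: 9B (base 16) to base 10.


9B (base 16) = 155 (decimal)
155 (decimal) = 155 (base 10)


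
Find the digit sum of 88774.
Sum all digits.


8 + 8 + 7 + 7 + 4 = 34


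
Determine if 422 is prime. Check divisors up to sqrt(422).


422 / 2 = 211 (exact division)
422 is NOT prime.

No, 422 is not prime


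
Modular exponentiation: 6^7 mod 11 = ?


6^1 mod 11 = 6
6^2 mod 11 = 3
6^3 mod 11 = 7
6^4 mod 11 = 9
6^5 mod 11 = 10
6^6 mod 11 = 5
6^7 mod 11 = 8


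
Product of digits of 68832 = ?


6 × 8 × 8 × 3 × 2 = 2304


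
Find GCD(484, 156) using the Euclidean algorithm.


484 = 3 * 156 + 16
156 = 9 * 16 + 12
16 = 1 * 12 + 4
12 = 3 * 4 + 0
GCD = 4


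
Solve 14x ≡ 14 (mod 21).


GCD(14, 21) = 7 divides 14
Divide: 2x ≡ 2 (mod 3)
x ≡ 1 (mod 3)


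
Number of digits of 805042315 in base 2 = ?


805042315 in base 2 = 101111111110111111100010001011
Number of digits = 30

30 digits (base 2)


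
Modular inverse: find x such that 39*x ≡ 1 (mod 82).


Use the extended Euclidean algorithm on (82, 39); each row r = 82*s + 39*t:
r=82, s=1, t=0
r=39, s=0, t=1
q=2: r=4, s=1, t=-2   [82*(1) + 39*(-2) = 4]
q=9: r=3, s=-9, t=19   [82*(-9) + 39*(19) = 3]
q=1: r=1, s=10, t=-21   [82*(10) + 39*(-21) = 1]
q=3: r=0, s=-39, t=82   [82*(-39) + 39*(82) = 0]
GCD = 1 with t = -21, so 39*(-21) ≡ 1 (mod 82)
Inverse = -21 mod 82 = 61
Check: 39 * 61 = 2379 ≡ 1 (mod 82)

39^(-1) ≡ 61 (mod 82)


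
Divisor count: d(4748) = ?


4748 = 2^2 × 1187^1
d(4748) = (2+1) × (1+1) = 6

6 divisors


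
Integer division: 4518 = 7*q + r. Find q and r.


4518 = 7 * 645 + 3
Check: 4515 + 3 = 4518

q = 645, r = 3


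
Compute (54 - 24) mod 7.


54 - 24 = 30
30 mod 7 = 2


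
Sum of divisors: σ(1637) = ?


Divisors of 1637: 1, 1637
Sum = 1 + 1637 = 1638

σ(1637) = 1638


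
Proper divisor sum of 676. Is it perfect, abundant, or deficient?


Proper divisors: 1, 2, 4, 13, 26, 52, 169, 338
Sum = 1 + 2 + 4 + 13 + 26 + 52 + 169 + 338 = 605
605 < 676 → deficient

s(676) = 605 (deficient)


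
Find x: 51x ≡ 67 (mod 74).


GCD(51, 74) = 1, unique solution
a^(-1) mod 74 = 45
x = 45 * 67 mod 74 = 55

x ≡ 55 (mod 74)


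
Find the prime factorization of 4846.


4846 / 2 = 2423
2423 / 2423 = 1
4846 = 2 × 2423


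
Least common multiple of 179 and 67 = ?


GCD(179, 67) = 1
LCM = 179*67/1 = 11993/1 = 11993

LCM = 11993


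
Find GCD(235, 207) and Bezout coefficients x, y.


Tabular extended Euclidean (each row: r = 235*s + 207*t):
r=235, s=1, t=0
r=207, s=0, t=1
q=1: r=28, s=1, t=-1   [235*(1) + 207*(-1) = 28]
q=7: r=11, s=-7, t=8   [235*(-7) + 207*(8) = 11]
q=2: r=6, s=15, t=-17   [235*(15) + 207*(-17) = 6]
q=1: r=5, s=-22, t=25   [235*(-22) + 207*(25) = 5]
q=1: r=1, s=37, t=-42   [235*(37) + 207*(-42) = 1]
q=5: r=0, s=-207, t=235   [235*(-207) + 207*(235) = 0]
GCD = 1; from the row with r=1: x=37, y=-42
Check: 235*(37) + 207*(-42) = 8695 - 8694 = 1

GCD = 1, x = 37, y = -42


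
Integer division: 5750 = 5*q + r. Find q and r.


5750 = 5 * 1150 + 0
Check: 5750 + 0 = 5750

q = 1150, r = 0


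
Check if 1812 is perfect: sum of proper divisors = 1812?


Proper divisors of 1812: 1, 2, 3, 4, 6, 12, 151, 302, 453, 604, 906
Sum = 1 + 2 + 3 + 4 + 6 + 12 + 151 + 302 + 453 + 604 + 906 = 2444

No, 1812 is not perfect (2444 ≠ 1812)


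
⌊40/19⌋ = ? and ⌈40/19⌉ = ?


40/19 = 2.1053
floor = 2
ceil = 3

floor = 2, ceil = 3


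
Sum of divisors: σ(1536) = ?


Divisors of 1536: 1, 2, 3, 4, 6, 8, 12, 16, 24, 32, 48, 64, 96, 128, 192, 256, 384, 512, 768, 1536
Sum = 1 + 2 + 3 + 4 + 6 + 8 + 12 + 16 + 24 + 32 + 48 + 64 + 96 + 128 + 192 + 256 + 384 + 512 + 768 + 1536 = 4092

σ(1536) = 4092


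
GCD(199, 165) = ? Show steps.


199 = 1 * 165 + 34
165 = 4 * 34 + 29
34 = 1 * 29 + 5
29 = 5 * 5 + 4
5 = 1 * 4 + 1
4 = 4 * 1 + 0
GCD = 1


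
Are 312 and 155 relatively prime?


Euclidean algorithm:
312 = 2 * 155 + 2
155 = 77 * 2 + 1
2 = 2 * 1 + 0
GCD(312, 155) = 1

Yes, coprime (GCD = 1)


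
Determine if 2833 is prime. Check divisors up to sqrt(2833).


Check divisors up to sqrt(2833) = 53.2259
No divisors found.
2833 is prime.

Yes, 2833 is prime


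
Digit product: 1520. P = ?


1 × 5 × 2 × 0 = 0


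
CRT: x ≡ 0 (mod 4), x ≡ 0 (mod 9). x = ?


M = 4*9 = 36
M1 = M/4 = 9, M2 = M/9 = 4
M1^(-1) mod 4 = 1, M2^(-1) mod 9 = 7
x = 0*9*1 + 0*4*7 = 0
0 mod 36 = 0
Check: 0 mod 4 = 0 ✓, 0 mod 9 = 0 ✓

x ≡ 0 (mod 36)


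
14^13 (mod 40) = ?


14^1 mod 40 = 14
14^2 mod 40 = 36
14^3 mod 40 = 24
14^4 mod 40 = 16
14^5 mod 40 = 24
14^6 mod 40 = 16
14^7 mod 40 = 24
14^8 mod 40 = 16
14^9 mod 40 = 24
14^10 mod 40 = 16
14^11 mod 40 = 24
14^12 mod 40 = 16
14^13 mod 40 = 24


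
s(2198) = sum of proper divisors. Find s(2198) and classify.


Proper divisors: 1, 2, 7, 14, 157, 314, 1099
Sum = 1 + 2 + 7 + 14 + 157 + 314 + 1099 = 1594
1594 < 2198 → deficient

s(2198) = 1594 (deficient)


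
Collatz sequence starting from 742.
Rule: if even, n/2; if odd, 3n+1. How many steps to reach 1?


742 → 371 → 1114 → 557 → 1672 → 836 → 418 → 209 → 628 → 314 → 157 → 472 → 236 → 118 → 59 → 178 → 89 → 268 → 134 → 67 → 202 → 101 → 304 → 152 → 76 → 38 → 19 → 58 → 29 → 88 → 44 → 22 → 11 → 34 → 17 → 52 → 26 → 13 → 40 → 20 → 10 → 5 → 16 → 8 → 4 → 2 → 1
Total steps = 46

46 steps


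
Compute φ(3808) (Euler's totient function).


3808 = 2^5 × 7 × 17
Prime factors: 2, 7, 17
φ(3808) = 3808 × (1-1/2) × (1-1/7) × (1-1/17)
= 3808 × 1/2 × 6/7 × 16/17 = 1536

φ(3808) = 1536


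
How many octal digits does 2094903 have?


2094903 in base 8 = 7773467
Number of digits = 7

7 digits (base 8)


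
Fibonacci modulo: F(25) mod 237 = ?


F(k) mod 237 for k=1..25:
1, 1, 2, 3, 5, 8, 13, 21, 34, 55, 89, 144, 233, 140, 136, 39, 175, 214, 152, 129, 44, 173, 217, 153, 133
F(25) mod 237 = 133


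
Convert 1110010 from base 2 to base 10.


1110010 (base 2) = 114 (decimal)
114 (decimal) = 114 (base 10)


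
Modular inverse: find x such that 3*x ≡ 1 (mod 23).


Use the extended Euclidean algorithm on (23, 3); each row r = 23*s + 3*t:
r=23, s=1, t=0
r=3, s=0, t=1
q=7: r=2, s=1, t=-7   [23*(1) + 3*(-7) = 2]
q=1: r=1, s=-1, t=8   [23*(-1) + 3*(8) = 1]
q=2: r=0, s=3, t=-23   [23*(3) + 3*(-23) = 0]
GCD = 1 with t = 8, so 3*(8) ≡ 1 (mod 23)
Inverse = 8 mod 23 = 8
Check: 3 * 8 = 24 ≡ 1 (mod 23)

3^(-1) ≡ 8 (mod 23)


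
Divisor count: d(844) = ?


844 = 2^2 × 211^1
d(844) = (2+1) × (1+1) = 6

6 divisors


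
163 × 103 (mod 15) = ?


163 × 103 = 16789
16789 mod 15 = 4


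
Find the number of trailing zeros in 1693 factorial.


floor(1693/5) = 338
floor(1693/25) = 67
floor(1693/125) = 13
floor(1693/625) = 2
Total = 420

420 trailing zeros


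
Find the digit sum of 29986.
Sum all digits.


2 + 9 + 9 + 8 + 6 = 34


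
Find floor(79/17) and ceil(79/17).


79/17 = 4.6471
floor = 4
ceil = 5

floor = 4, ceil = 5


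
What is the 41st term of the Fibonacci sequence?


Sequence: 1, 1, 2, 3, 5, 8, 13, 21, 34, 55, 89, 144, 233, 377, 610, 987, 1597, 2584, 4181, 6765, 10946, 17711, 28657, 46368, 75025, 121393, 196418, 317811, 514229, 832040, 1346269, 2178309, 3524578, 5702887, 9227465, 14930352, 24157817, 39088169, 63245986, 102334155, 165580141
F(41) = 165580141


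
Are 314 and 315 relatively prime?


Euclidean algorithm:
315 = 1 * 314 + 1
314 = 314 * 1 + 0
GCD(314, 315) = 1

Yes, coprime (GCD = 1)


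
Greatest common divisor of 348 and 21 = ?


348 = 16 * 21 + 12
21 = 1 * 12 + 9
12 = 1 * 9 + 3
9 = 3 * 3 + 0
GCD = 3


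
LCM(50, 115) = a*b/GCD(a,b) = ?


GCD(50, 115) = 5
LCM = 50*115/5 = 5750/5 = 1150

LCM = 1150


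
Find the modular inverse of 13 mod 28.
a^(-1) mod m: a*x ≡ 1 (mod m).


Use the extended Euclidean algorithm on (28, 13); each row r = 28*s + 13*t:
r=28, s=1, t=0
r=13, s=0, t=1
q=2: r=2, s=1, t=-2   [28*(1) + 13*(-2) = 2]
q=6: r=1, s=-6, t=13   [28*(-6) + 13*(13) = 1]
q=2: r=0, s=13, t=-28   [28*(13) + 13*(-28) = 0]
GCD = 1 with t = 13, so 13*(13) ≡ 1 (mod 28)
Inverse = 13 mod 28 = 13
Check: 13 * 13 = 169 ≡ 1 (mod 28)

13^(-1) ≡ 13 (mod 28)


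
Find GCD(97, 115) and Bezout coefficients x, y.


Tabular extended Euclidean (each row: r = 97*s + 115*t):
r=97, s=1, t=0
r=115, s=0, t=1
q=0: r=97, s=1, t=0   [97*(1) + 115*(0) = 97]
q=1: r=18, s=-1, t=1   [97*(-1) + 115*(1) = 18]
q=5: r=7, s=6, t=-5   [97*(6) + 115*(-5) = 7]
q=2: r=4, s=-13, t=11   [97*(-13) + 115*(11) = 4]
q=1: r=3, s=19, t=-16   [97*(19) + 115*(-16) = 3]
q=1: r=1, s=-32, t=27   [97*(-32) + 115*(27) = 1]
q=3: r=0, s=115, t=-97   [97*(115) + 115*(-97) = 0]
GCD = 1; from the row with r=1: x=-32, y=27
Check: 97*(-32) + 115*(27) = -3104 + 3105 = 1

GCD = 1, x = -32, y = 27


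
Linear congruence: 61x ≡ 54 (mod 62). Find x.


GCD(61, 62) = 1, unique solution
a^(-1) mod 62 = 61
x = 61 * 54 mod 62 = 8

x ≡ 8 (mod 62)


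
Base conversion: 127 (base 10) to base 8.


127 (base 10) = 127 (decimal)
127 (decimal) = 177 (base 8)


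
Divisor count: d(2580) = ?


2580 = 2^2 × 3^1 × 5^1 × 43^1
d(2580) = (2+1) × (1+1) × (1+1) × (1+1) = 24

24 divisors


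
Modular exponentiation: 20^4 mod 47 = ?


20^1 mod 47 = 20
20^2 mod 47 = 24
20^3 mod 47 = 10
20^4 mod 47 = 12


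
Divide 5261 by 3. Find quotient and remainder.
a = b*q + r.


5261 = 3 * 1753 + 2
Check: 5259 + 2 = 5261

q = 1753, r = 2


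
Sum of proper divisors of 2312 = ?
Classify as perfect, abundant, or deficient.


Proper divisors: 1, 2, 4, 8, 17, 34, 68, 136, 289, 578, 1156
Sum = 1 + 2 + 4 + 8 + 17 + 34 + 68 + 136 + 289 + 578 + 1156 = 2293
2293 < 2312 → deficient

s(2312) = 2293 (deficient)


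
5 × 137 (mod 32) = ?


5 × 137 = 685
685 mod 32 = 13


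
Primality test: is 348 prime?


348 / 2 = 174 (exact division)
348 is NOT prime.

No, 348 is not prime


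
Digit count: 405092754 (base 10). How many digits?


405092754 has 9 digits in base 10
floor(log10(405092754)) + 1 = floor(8.6076) + 1 = 9

9 digits (base 10)


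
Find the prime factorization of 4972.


4972 / 2 = 2486
2486 / 2 = 1243
1243 / 11 = 113
113 / 113 = 1
4972 = 2^2 × 11 × 113


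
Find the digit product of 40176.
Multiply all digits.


4 × 0 × 1 × 7 × 6 = 0


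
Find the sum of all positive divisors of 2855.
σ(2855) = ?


Divisors of 2855: 1, 5, 571, 2855
Sum = 1 + 5 + 571 + 2855 = 3432

σ(2855) = 3432


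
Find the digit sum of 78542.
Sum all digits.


7 + 8 + 5 + 4 + 2 = 26


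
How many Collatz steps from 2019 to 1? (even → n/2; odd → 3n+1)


2019 → 6058 → 3029 → 9088 → 4544 → 2272 → 1136 → 568 → 284 → 142 → 71 → 214 → 107 → 322 → 161 → 484 → 242 → 121 → 364 → 182 → 91 → 274 → 137 → 412 → 206 → 103 → 310 → 155 → 466 → 233 → 700 → 350 → 175 → 526 → 263 → 790 → 395 → 1186 → 593 → 1780 → 890 → 445 → 1336 → 668 → 334 → 167 → 502 → 251 → 754 → 377 → 1132 → 566 → 283 → 850 → 425 → 1276 → 638 → 319 → 958 → 479 → 1438 → 719 → 2158 → 1079 → 3238 → 1619 → 4858 → 2429 → 7288 → 3644 → 1822 → 911 → 2734 → 1367 → 4102 → 2051 → 6154 → 3077 → 9232 → 4616 → 2308 → 1154 → 577 → 1732 → 866 → 433 → 1300 → 650 → 325 → 976 → 488 → 244 → 122 → 61 → 184 → 92 → 46 → 23 → 70 → 35 → 106 → 53 → 160 → 80 → 40 → 20 → 10 → 5 → 16 → 8 → 4 → 2 → 1
Total steps = 112

112 steps


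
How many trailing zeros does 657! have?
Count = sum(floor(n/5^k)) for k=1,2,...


floor(657/5) = 131
floor(657/25) = 26
floor(657/125) = 5
floor(657/625) = 1
Total = 163

163 trailing zeros


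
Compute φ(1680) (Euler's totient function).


1680 = 2^4 × 3 × 5 × 7
Prime factors: 2, 3, 5, 7
φ(1680) = 1680 × (1-1/2) × (1-1/3) × (1-1/5) × (1-1/7)
= 1680 × 1/2 × 2/3 × 4/5 × 6/7 = 384

φ(1680) = 384


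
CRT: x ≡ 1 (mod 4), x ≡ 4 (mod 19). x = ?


M = 4*19 = 76
M1 = M/4 = 19, M2 = M/19 = 4
M1^(-1) mod 4 = 3, M2^(-1) mod 19 = 5
x = 1*19*3 + 4*4*5 = 137
137 mod 76 = 61
Check: 61 mod 4 = 1 ✓, 61 mod 19 = 4 ✓

x ≡ 61 (mod 76)


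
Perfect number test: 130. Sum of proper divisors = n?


Proper divisors of 130: 1, 2, 5, 10, 13, 26, 65
Sum = 1 + 2 + 5 + 10 + 13 + 26 + 65 = 122

No, 130 is not perfect (122 ≠ 130)


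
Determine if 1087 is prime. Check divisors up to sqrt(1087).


Check divisors up to sqrt(1087) = 32.9697
No divisors found.
1087 is prime.

Yes, 1087 is prime


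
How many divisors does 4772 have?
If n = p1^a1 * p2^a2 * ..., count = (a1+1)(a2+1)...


4772 = 2^2 × 1193^1
d(4772) = (2+1) × (1+1) = 6

6 divisors


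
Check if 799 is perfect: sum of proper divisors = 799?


Proper divisors of 799: 1, 17, 47
Sum = 1 + 17 + 47 = 65

No, 799 is not perfect (65 ≠ 799)


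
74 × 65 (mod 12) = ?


74 × 65 = 4810
4810 mod 12 = 10


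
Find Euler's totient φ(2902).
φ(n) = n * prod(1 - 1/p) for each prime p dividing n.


2902 = 2 × 1451
Prime factors: 2, 1451
φ(2902) = 2902 × (1-1/2) × (1-1/1451)
= 2902 × 1/2 × 1450/1451 = 1450

φ(2902) = 1450


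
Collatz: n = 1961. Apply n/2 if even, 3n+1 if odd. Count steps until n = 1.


1961 → 5884 → 2942 → 1471 → 4414 → 2207 → 6622 → 3311 → 9934 → 4967 → 14902 → 7451 → 22354 → 11177 → 33532 → 16766 → 8383 → 25150 → 12575 → 37726 → 18863 → 56590 → 28295 → 84886 → 42443 → 127330 → 63665 → 190996 → 95498 → 47749 → 143248 → 71624 → 35812 → 17906 → 8953 → 26860 → 13430 → 6715 → 20146 → 10073 → 30220 → 15110 → 7555 → 22666 → 11333 → 34000 → 17000 → 8500 → 4250 → 2125 → 6376 → 3188 → 1594 → 797 → 2392 → 1196 → 598 → 299 → 898 → 449 → 1348 → 674 → 337 → 1012 → 506 → 253 → 760 → 380 → 190 → 95 → 286 → 143 → 430 → 215 → 646 → 323 → 970 → 485 → 1456 → 728 → 364 → 182 → 91 → 274 → 137 → 412 → 206 → 103 → 310 → 155 → 466 → 233 → 700 → 350 → 175 → 526 → 263 → 790 → 395 → 1186 → 593 → 1780 → 890 → 445 → 1336 → 668 → 334 → 167 → 502 → 251 → 754 → 377 → 1132 → 566 → 283 → 850 → 425 → 1276 → 638 → 319 → 958 → 479 → 1438 → 719 → 2158 → 1079 → 3238 → 1619 → 4858 → 2429 → 7288 → 3644 → 1822 → 911 → 2734 → 1367 → 4102 → 2051 → 6154 → 3077 → 9232 → 4616 → 2308 → 1154 → 577 → 1732 → 866 → 433 → 1300 → 650 → 325 → 976 → 488 → 244 → 122 → 61 → 184 → 92 → 46 → 23 → 70 → 35 → 106 → 53 → 160 → 80 → 40 → 20 → 10 → 5 → 16 → 8 → 4 → 2 → 1
Total steps = 174

174 steps


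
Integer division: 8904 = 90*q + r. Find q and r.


8904 = 90 * 98 + 84
Check: 8820 + 84 = 8904

q = 98, r = 84


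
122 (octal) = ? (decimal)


122 (base 8) = 82 (decimal)
82 (decimal) = 82 (base 10)


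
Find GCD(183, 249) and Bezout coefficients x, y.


Tabular extended Euclidean (each row: r = 183*s + 249*t):
r=183, s=1, t=0
r=249, s=0, t=1
q=0: r=183, s=1, t=0   [183*(1) + 249*(0) = 183]
q=1: r=66, s=-1, t=1   [183*(-1) + 249*(1) = 66]
q=2: r=51, s=3, t=-2   [183*(3) + 249*(-2) = 51]
q=1: r=15, s=-4, t=3   [183*(-4) + 249*(3) = 15]
q=3: r=6, s=15, t=-11   [183*(15) + 249*(-11) = 6]
q=2: r=3, s=-34, t=25   [183*(-34) + 249*(25) = 3]
q=2: r=0, s=83, t=-61   [183*(83) + 249*(-61) = 0]
GCD = 3; from the row with r=3: x=-34, y=25
Check: 183*(-34) + 249*(25) = -6222 + 6225 = 3

GCD = 3, x = -34, y = 25


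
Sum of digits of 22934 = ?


2 + 2 + 9 + 3 + 4 = 20


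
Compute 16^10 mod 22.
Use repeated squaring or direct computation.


16^1 mod 22 = 16
16^2 mod 22 = 14
16^3 mod 22 = 4
16^4 mod 22 = 20
16^5 mod 22 = 12
16^6 mod 22 = 16
16^7 mod 22 = 14
16^8 mod 22 = 4
16^9 mod 22 = 20
16^10 mod 22 = 12


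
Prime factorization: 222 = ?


222 / 2 = 111
111 / 3 = 37
37 / 37 = 1
222 = 2 × 3 × 37


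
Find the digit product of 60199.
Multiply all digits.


6 × 0 × 1 × 9 × 9 = 0


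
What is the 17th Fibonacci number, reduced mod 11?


F(k) mod 11 for k=1..17:
1, 1, 2, 3, 5, 8, 2, 10, 1, 0, 1, 1, 2, 3, 5, 8, 2
F(17) mod 11 = 2


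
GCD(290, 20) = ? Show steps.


290 = 14 * 20 + 10
20 = 2 * 10 + 0
GCD = 10


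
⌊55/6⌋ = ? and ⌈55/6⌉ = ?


55/6 = 9.1667
floor = 9
ceil = 10

floor = 9, ceil = 10


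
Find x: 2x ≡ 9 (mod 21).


GCD(2, 21) = 1, unique solution
a^(-1) mod 21 = 11
x = 11 * 9 mod 21 = 15

x ≡ 15 (mod 21)


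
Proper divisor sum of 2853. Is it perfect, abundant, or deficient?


Proper divisors: 1, 3, 9, 317, 951
Sum = 1 + 3 + 9 + 317 + 951 = 1281
1281 < 2853 → deficient

s(2853) = 1281 (deficient)


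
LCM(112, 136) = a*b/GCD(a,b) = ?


GCD(112, 136) = 8
LCM = 112*136/8 = 15232/8 = 1904

LCM = 1904


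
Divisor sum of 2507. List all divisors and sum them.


Divisors of 2507: 1, 23, 109, 2507
Sum = 1 + 23 + 109 + 2507 = 2640

σ(2507) = 2640


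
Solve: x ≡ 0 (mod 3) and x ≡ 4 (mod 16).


M = 3*16 = 48
M1 = M/3 = 16, M2 = M/16 = 3
M1^(-1) mod 3 = 1, M2^(-1) mod 16 = 11
x = 0*16*1 + 4*3*11 = 132
132 mod 48 = 36
Check: 36 mod 3 = 0 ✓, 36 mod 16 = 4 ✓

x ≡ 36 (mod 48)


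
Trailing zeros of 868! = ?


floor(868/5) = 173
floor(868/25) = 34
floor(868/125) = 6
floor(868/625) = 1
Total = 214

214 trailing zeros


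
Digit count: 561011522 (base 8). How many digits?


561011522 in base 8 = 4134055502
Number of digits = 10

10 digits (base 8)


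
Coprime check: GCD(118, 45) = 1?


Euclidean algorithm:
118 = 2 * 45 + 28
45 = 1 * 28 + 17
28 = 1 * 17 + 11
17 = 1 * 11 + 6
11 = 1 * 6 + 5
6 = 1 * 5 + 1
5 = 5 * 1 + 0
GCD(118, 45) = 1

Yes, coprime (GCD = 1)


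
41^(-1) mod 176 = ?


Use the extended Euclidean algorithm on (176, 41); each row r = 176*s + 41*t:
r=176, s=1, t=0
r=41, s=0, t=1
q=4: r=12, s=1, t=-4   [176*(1) + 41*(-4) = 12]
q=3: r=5, s=-3, t=13   [176*(-3) + 41*(13) = 5]
q=2: r=2, s=7, t=-30   [176*(7) + 41*(-30) = 2]
q=2: r=1, s=-17, t=73   [176*(-17) + 41*(73) = 1]
q=2: r=0, s=41, t=-176   [176*(41) + 41*(-176) = 0]
GCD = 1 with t = 73, so 41*(73) ≡ 1 (mod 176)
Inverse = 73 mod 176 = 73
Check: 41 * 73 = 2993 ≡ 1 (mod 176)

41^(-1) ≡ 73 (mod 176)


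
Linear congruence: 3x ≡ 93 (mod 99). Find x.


GCD(3, 99) = 3 divides 93
Divide: 1x ≡ 31 (mod 33)
x ≡ 31 (mod 33)


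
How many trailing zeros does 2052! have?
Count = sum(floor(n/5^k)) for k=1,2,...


floor(2052/5) = 410
floor(2052/25) = 82
floor(2052/125) = 16
floor(2052/625) = 3
Total = 511

511 trailing zeros


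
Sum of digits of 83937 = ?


8 + 3 + 9 + 3 + 7 = 30


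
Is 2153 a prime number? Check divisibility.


Check divisors up to sqrt(2153) = 46.4004
No divisors found.
2153 is prime.

Yes, 2153 is prime


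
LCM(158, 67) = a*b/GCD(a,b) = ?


GCD(158, 67) = 1
LCM = 158*67/1 = 10586/1 = 10586

LCM = 10586


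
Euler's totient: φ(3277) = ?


3277 = 29 × 113
Prime factors: 29, 113
φ(3277) = 3277 × (1-1/29) × (1-1/113)
= 3277 × 28/29 × 112/113 = 3136

φ(3277) = 3136


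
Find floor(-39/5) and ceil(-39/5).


-39/5 = -7.8000
floor = -8
ceil = -7

floor = -8, ceil = -7


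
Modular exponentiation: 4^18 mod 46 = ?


4^1 mod 46 = 4
4^2 mod 46 = 16
4^3 mod 46 = 18
4^4 mod 46 = 26
4^5 mod 46 = 12
4^6 mod 46 = 2
4^7 mod 46 = 8
4^8 mod 46 = 32
4^9 mod 46 = 36
4^10 mod 46 = 6
4^11 mod 46 = 24
4^12 mod 46 = 4
4^13 mod 46 = 16
4^14 mod 46 = 18
4^15 mod 46 = 26
4^16 mod 46 = 12
4^17 mod 46 = 2
4^18 mod 46 = 8


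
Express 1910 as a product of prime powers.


1910 / 2 = 955
955 / 5 = 191
191 / 191 = 1
1910 = 2 × 5 × 191


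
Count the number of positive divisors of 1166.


1166 = 2^1 × 11^1 × 53^1
d(1166) = (1+1) × (1+1) × (1+1) = 8

8 divisors


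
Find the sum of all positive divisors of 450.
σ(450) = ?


Divisors of 450: 1, 2, 3, 5, 6, 9, 10, 15, 18, 25, 30, 45, 50, 75, 90, 150, 225, 450
Sum = 1 + 2 + 3 + 5 + 6 + 9 + 10 + 15 + 18 + 25 + 30 + 45 + 50 + 75 + 90 + 150 + 225 + 450 = 1209

σ(450) = 1209


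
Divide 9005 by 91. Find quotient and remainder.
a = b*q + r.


9005 = 91 * 98 + 87
Check: 8918 + 87 = 9005

q = 98, r = 87


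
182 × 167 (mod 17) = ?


182 × 167 = 30394
30394 mod 17 = 15


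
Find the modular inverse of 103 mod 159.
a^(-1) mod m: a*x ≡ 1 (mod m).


Use the extended Euclidean algorithm on (159, 103); each row r = 159*s + 103*t:
r=159, s=1, t=0
r=103, s=0, t=1
q=1: r=56, s=1, t=-1   [159*(1) + 103*(-1) = 56]
q=1: r=47, s=-1, t=2   [159*(-1) + 103*(2) = 47]
q=1: r=9, s=2, t=-3   [159*(2) + 103*(-3) = 9]
q=5: r=2, s=-11, t=17   [159*(-11) + 103*(17) = 2]
q=4: r=1, s=46, t=-71   [159*(46) + 103*(-71) = 1]
q=2: r=0, s=-103, t=159   [159*(-103) + 103*(159) = 0]
GCD = 1 with t = -71, so 103*(-71) ≡ 1 (mod 159)
Inverse = -71 mod 159 = 88
Check: 103 * 88 = 9064 ≡ 1 (mod 159)

103^(-1) ≡ 88 (mod 159)


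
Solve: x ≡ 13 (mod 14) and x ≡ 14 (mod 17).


M = 14*17 = 238
M1 = M/14 = 17, M2 = M/17 = 14
M1^(-1) mod 14 = 5, M2^(-1) mod 17 = 11
x = 13*17*5 + 14*14*11 = 3261
3261 mod 238 = 167
Check: 167 mod 14 = 13 ✓, 167 mod 17 = 14 ✓

x ≡ 167 (mod 238)


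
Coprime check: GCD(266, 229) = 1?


Euclidean algorithm:
266 = 1 * 229 + 37
229 = 6 * 37 + 7
37 = 5 * 7 + 2
7 = 3 * 2 + 1
2 = 2 * 1 + 0
GCD(266, 229) = 1

Yes, coprime (GCD = 1)


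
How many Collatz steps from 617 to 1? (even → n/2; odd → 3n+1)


617 → 1852 → 926 → 463 → 1390 → 695 → 2086 → 1043 → 3130 → 1565 → 4696 → 2348 → 1174 → 587 → 1762 → 881 → 2644 → 1322 → 661 → 1984 → 992 → 496 → 248 → 124 → 62 → 31 → 94 → 47 → 142 → 71 → 214 → 107 → 322 → 161 → 484 → 242 → 121 → 364 → 182 → 91 → 274 → 137 → 412 → 206 → 103 → 310 → 155 → 466 → 233 → 700 → 350 → 175 → 526 → 263 → 790 → 395 → 1186 → 593 → 1780 → 890 → 445 → 1336 → 668 → 334 → 167 → 502 → 251 → 754 → 377 → 1132 → 566 → 283 → 850 → 425 → 1276 → 638 → 319 → 958 → 479 → 1438 → 719 → 2158 → 1079 → 3238 → 1619 → 4858 → 2429 → 7288 → 3644 → 1822 → 911 → 2734 → 1367 → 4102 → 2051 → 6154 → 3077 → 9232 → 4616 → 2308 → 1154 → 577 → 1732 → 866 → 433 → 1300 → 650 → 325 → 976 → 488 → 244 → 122 → 61 → 184 → 92 → 46 → 23 → 70 → 35 → 106 → 53 → 160 → 80 → 40 → 20 → 10 → 5 → 16 → 8 → 4 → 2 → 1
Total steps = 131

131 steps


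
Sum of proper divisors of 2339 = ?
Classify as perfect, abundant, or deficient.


Proper divisors: 1
Sum = 1 = 1
1 < 2339 → deficient

s(2339) = 1 (deficient)


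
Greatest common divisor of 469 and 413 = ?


469 = 1 * 413 + 56
413 = 7 * 56 + 21
56 = 2 * 21 + 14
21 = 1 * 14 + 7
14 = 2 * 7 + 0
GCD = 7


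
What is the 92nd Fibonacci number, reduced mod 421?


F(k) mod 421 for k=1..92:
1, 1, 2, 3, 5, 8, 13, 21, 34, 55, 89, 144, 233, 377, 189, 145, 334, 58, 392, 29, 0, 29, 29, 58, 87, 145, 232, 377, 188, 144, 332, 55, 387, 21, 408, 8, 416, 3, 419, 1, 420, 0, 420, 420, 419, 418, 416, 413, 408, 400, 387, 366, 332, 277, 188, 44, 232, 276, 87, 363, 29, 392, 0, 392, 392, 363, 334, 276, 189, 44, 233, 277, 89, 366, 34, 400, 13, 413, 5, 418, 2, 420, 1, 0, 1, 1, 2, 3, 5, 8, 13, 21
F(92) mod 421 = 21


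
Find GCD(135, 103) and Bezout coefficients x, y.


Tabular extended Euclidean (each row: r = 135*s + 103*t):
r=135, s=1, t=0
r=103, s=0, t=1
q=1: r=32, s=1, t=-1   [135*(1) + 103*(-1) = 32]
q=3: r=7, s=-3, t=4   [135*(-3) + 103*(4) = 7]
q=4: r=4, s=13, t=-17   [135*(13) + 103*(-17) = 4]
q=1: r=3, s=-16, t=21   [135*(-16) + 103*(21) = 3]
q=1: r=1, s=29, t=-38   [135*(29) + 103*(-38) = 1]
q=3: r=0, s=-103, t=135   [135*(-103) + 103*(135) = 0]
GCD = 1; from the row with r=1: x=29, y=-38
Check: 135*(29) + 103*(-38) = 3915 - 3914 = 1

GCD = 1, x = 29, y = -38


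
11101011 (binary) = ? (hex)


11101011 (base 2) = 235 (decimal)
235 (decimal) = EB (base 16)


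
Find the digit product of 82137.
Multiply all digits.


8 × 2 × 1 × 3 × 7 = 336


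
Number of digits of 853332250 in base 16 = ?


853332250 in base 16 = 32DCD11A
Number of digits = 8

8 digits (base 16)


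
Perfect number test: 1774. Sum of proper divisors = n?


Proper divisors of 1774: 1, 2, 887
Sum = 1 + 2 + 887 = 890

No, 1774 is not perfect (890 ≠ 1774)


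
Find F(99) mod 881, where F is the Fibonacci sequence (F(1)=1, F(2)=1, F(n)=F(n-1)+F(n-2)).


F(k) mod 881 for k=1..99:
1, 1, 2, 3, 5, 8, 13, 21, 34, 55, 89, 144, 233, 377, 610, 106, 716, 822, 657, 598, 374, 91, 465, 556, 140, 696, 836, 651, 606, 376, 101, 477, 578, 174, 752, 45, 797, 842, 758, 719, 596, 434, 149, 583, 732, 434, 285, 719, 123, 842, 84, 45, 129, 174, 303, 477, 780, 376, 275, 651, 45, 696, 741, 556, 416, 91, 507, 598, 224, 822, 165, 106, 271, 377, 648, 144, 792, 55, 847, 21, 868, 8, 876, 3, 879, 1, 880, 0, 880, 880, 879, 878, 876, 873, 868, 860, 847, 826, 792
F(99) mod 881 = 792


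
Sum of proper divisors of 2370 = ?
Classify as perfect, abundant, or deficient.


Proper divisors: 1, 2, 3, 5, 6, 10, 15, 30, 79, 158, 237, 395, 474, 790, 1185
Sum = 1 + 2 + 3 + 5 + 6 + 10 + 15 + 30 + 79 + 158 + 237 + 395 + 474 + 790 + 1185 = 3390
3390 > 2370 → abundant

s(2370) = 3390 (abundant)


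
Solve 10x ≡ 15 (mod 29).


GCD(10, 29) = 1, unique solution
a^(-1) mod 29 = 3
x = 3 * 15 mod 29 = 16

x ≡ 16 (mod 29)


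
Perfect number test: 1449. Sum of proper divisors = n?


Proper divisors of 1449: 1, 3, 7, 9, 21, 23, 63, 69, 161, 207, 483
Sum = 1 + 3 + 7 + 9 + 21 + 23 + 63 + 69 + 161 + 207 + 483 = 1047

No, 1449 is not perfect (1047 ≠ 1449)


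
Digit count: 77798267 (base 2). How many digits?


77798267 in base 2 = 100101000110001101101111011
Number of digits = 27

27 digits (base 2)


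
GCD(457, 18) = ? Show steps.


457 = 25 * 18 + 7
18 = 2 * 7 + 4
7 = 1 * 4 + 3
4 = 1 * 3 + 1
3 = 3 * 1 + 0
GCD = 1


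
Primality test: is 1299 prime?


1299 / 3 = 433 (exact division)
1299 is NOT prime.

No, 1299 is not prime


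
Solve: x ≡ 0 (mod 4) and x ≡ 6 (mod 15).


M = 4*15 = 60
M1 = M/4 = 15, M2 = M/15 = 4
M1^(-1) mod 4 = 3, M2^(-1) mod 15 = 4
x = 0*15*3 + 6*4*4 = 96
96 mod 60 = 36
Check: 36 mod 4 = 0 ✓, 36 mod 15 = 6 ✓

x ≡ 36 (mod 60)


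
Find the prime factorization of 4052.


4052 / 2 = 2026
2026 / 2 = 1013
1013 / 1013 = 1
4052 = 2^2 × 1013


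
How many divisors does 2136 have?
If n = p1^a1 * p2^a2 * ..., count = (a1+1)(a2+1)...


2136 = 2^3 × 3^1 × 89^1
d(2136) = (3+1) × (1+1) × (1+1) = 16

16 divisors


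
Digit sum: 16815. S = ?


1 + 6 + 8 + 1 + 5 = 21


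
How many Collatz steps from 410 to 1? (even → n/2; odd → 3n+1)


410 → 205 → 616 → 308 → 154 → 77 → 232 → 116 → 58 → 29 → 88 → 44 → 22 → 11 → 34 → 17 → 52 → 26 → 13 → 40 → 20 → 10 → 5 → 16 → 8 → 4 → 2 → 1
Total steps = 27

27 steps


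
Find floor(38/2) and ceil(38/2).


38/2 = 19.0000
floor = 19
ceil = 19

floor = 19, ceil = 19


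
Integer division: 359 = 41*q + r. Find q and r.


359 = 41 * 8 + 31
Check: 328 + 31 = 359

q = 8, r = 31


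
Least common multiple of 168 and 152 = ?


GCD(168, 152) = 8
LCM = 168*152/8 = 25536/8 = 3192

LCM = 3192


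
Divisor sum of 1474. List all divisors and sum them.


Divisors of 1474: 1, 2, 11, 22, 67, 134, 737, 1474
Sum = 1 + 2 + 11 + 22 + 67 + 134 + 737 + 1474 = 2448

σ(1474) = 2448


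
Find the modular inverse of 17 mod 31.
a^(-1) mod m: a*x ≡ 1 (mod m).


Use the extended Euclidean algorithm on (31, 17); each row r = 31*s + 17*t:
r=31, s=1, t=0
r=17, s=0, t=1
q=1: r=14, s=1, t=-1   [31*(1) + 17*(-1) = 14]
q=1: r=3, s=-1, t=2   [31*(-1) + 17*(2) = 3]
q=4: r=2, s=5, t=-9   [31*(5) + 17*(-9) = 2]
q=1: r=1, s=-6, t=11   [31*(-6) + 17*(11) = 1]
q=2: r=0, s=17, t=-31   [31*(17) + 17*(-31) = 0]
GCD = 1 with t = 11, so 17*(11) ≡ 1 (mod 31)
Inverse = 11 mod 31 = 11
Check: 17 * 11 = 187 ≡ 1 (mod 31)

17^(-1) ≡ 11 (mod 31)


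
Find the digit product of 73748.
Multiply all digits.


7 × 3 × 7 × 4 × 8 = 4704


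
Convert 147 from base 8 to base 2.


147 (base 8) = 103 (decimal)
103 (decimal) = 1100111 (base 2)


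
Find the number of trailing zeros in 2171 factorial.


floor(2171/5) = 434
floor(2171/25) = 86
floor(2171/125) = 17
floor(2171/625) = 3
Total = 540

540 trailing zeros


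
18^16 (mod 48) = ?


18^1 mod 48 = 18
18^2 mod 48 = 36
18^3 mod 48 = 24
18^4 mod 48 = 0
18^5 mod 48 = 0
18^6 mod 48 = 0
18^7 mod 48 = 0
18^8 mod 48 = 0
18^9 mod 48 = 0
18^10 mod 48 = 0
18^11 mod 48 = 0
18^12 mod 48 = 0
18^13 mod 48 = 0
18^14 mod 48 = 0
18^15 mod 48 = 0
18^16 mod 48 = 0


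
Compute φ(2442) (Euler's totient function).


2442 = 2 × 3 × 11 × 37
Prime factors: 2, 3, 11, 37
φ(2442) = 2442 × (1-1/2) × (1-1/3) × (1-1/11) × (1-1/37)
= 2442 × 1/2 × 2/3 × 10/11 × 36/37 = 720

φ(2442) = 720


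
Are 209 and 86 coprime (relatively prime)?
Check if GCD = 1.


Euclidean algorithm:
209 = 2 * 86 + 37
86 = 2 * 37 + 12
37 = 3 * 12 + 1
12 = 12 * 1 + 0
GCD(209, 86) = 1

Yes, coprime (GCD = 1)


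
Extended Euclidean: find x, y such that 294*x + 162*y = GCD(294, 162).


Tabular extended Euclidean (each row: r = 294*s + 162*t):
r=294, s=1, t=0
r=162, s=0, t=1
q=1: r=132, s=1, t=-1   [294*(1) + 162*(-1) = 132]
q=1: r=30, s=-1, t=2   [294*(-1) + 162*(2) = 30]
q=4: r=12, s=5, t=-9   [294*(5) + 162*(-9) = 12]
q=2: r=6, s=-11, t=20   [294*(-11) + 162*(20) = 6]
q=2: r=0, s=27, t=-49   [294*(27) + 162*(-49) = 0]
GCD = 6; from the row with r=6: x=-11, y=20
Check: 294*(-11) + 162*(20) = -3234 + 3240 = 6

GCD = 6, x = -11, y = 20


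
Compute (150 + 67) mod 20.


150 + 67 = 217
217 mod 20 = 17


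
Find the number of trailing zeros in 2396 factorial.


floor(2396/5) = 479
floor(2396/25) = 95
floor(2396/125) = 19
floor(2396/625) = 3
Total = 596

596 trailing zeros


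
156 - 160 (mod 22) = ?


156 - 160 = -4
-4 mod 22 = 18


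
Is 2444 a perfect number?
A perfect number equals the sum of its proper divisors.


Proper divisors of 2444: 1, 2, 4, 13, 26, 47, 52, 94, 188, 611, 1222
Sum = 1 + 2 + 4 + 13 + 26 + 47 + 52 + 94 + 188 + 611 + 1222 = 2260

No, 2444 is not perfect (2260 ≠ 2444)


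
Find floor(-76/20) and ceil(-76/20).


-76/20 = -3.8000
floor = -4
ceil = -3

floor = -4, ceil = -3


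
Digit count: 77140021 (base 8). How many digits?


77140021 in base 8 = 446210065
Number of digits = 9

9 digits (base 8)


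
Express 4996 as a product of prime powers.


4996 / 2 = 2498
2498 / 2 = 1249
1249 / 1249 = 1
4996 = 2^2 × 1249


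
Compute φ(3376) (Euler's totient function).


3376 = 2^4 × 211
Prime factors: 2, 211
φ(3376) = 3376 × (1-1/2) × (1-1/211)
= 3376 × 1/2 × 210/211 = 1680

φ(3376) = 1680


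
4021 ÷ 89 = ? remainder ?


4021 = 89 * 45 + 16
Check: 4005 + 16 = 4021

q = 45, r = 16


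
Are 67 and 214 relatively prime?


Euclidean algorithm:
214 = 3 * 67 + 13
67 = 5 * 13 + 2
13 = 6 * 2 + 1
2 = 2 * 1 + 0
GCD(67, 214) = 1

Yes, coprime (GCD = 1)


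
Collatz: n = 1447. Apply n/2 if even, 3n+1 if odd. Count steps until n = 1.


1447 → 4342 → 2171 → 6514 → 3257 → 9772 → 4886 → 2443 → 7330 → 3665 → 10996 → 5498 → 2749 → 8248 → 4124 → 2062 → 1031 → 3094 → 1547 → 4642 → 2321 → 6964 → 3482 → 1741 → 5224 → 2612 → 1306 → 653 → 1960 → 980 → 490 → 245 → 736 → 368 → 184 → 92 → 46 → 23 → 70 → 35 → 106 → 53 → 160 → 80 → 40 → 20 → 10 → 5 → 16 → 8 → 4 → 2 → 1
Total steps = 52

52 steps
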